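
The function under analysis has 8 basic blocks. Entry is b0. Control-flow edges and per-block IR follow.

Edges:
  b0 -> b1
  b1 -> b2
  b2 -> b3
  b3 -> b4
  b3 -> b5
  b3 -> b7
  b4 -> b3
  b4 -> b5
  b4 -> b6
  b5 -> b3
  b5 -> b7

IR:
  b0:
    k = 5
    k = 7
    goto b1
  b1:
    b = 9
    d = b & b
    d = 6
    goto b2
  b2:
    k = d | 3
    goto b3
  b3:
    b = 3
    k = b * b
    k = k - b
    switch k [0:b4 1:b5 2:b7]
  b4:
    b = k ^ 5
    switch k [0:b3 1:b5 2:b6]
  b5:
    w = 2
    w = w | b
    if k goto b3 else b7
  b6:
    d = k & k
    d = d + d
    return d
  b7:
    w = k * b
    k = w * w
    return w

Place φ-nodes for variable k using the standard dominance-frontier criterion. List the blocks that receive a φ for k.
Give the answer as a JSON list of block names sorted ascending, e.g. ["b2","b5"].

Answer: ["b3"]

Derivation:
idom tree: b1←b0 b2←b1 b3←b2 b4←b3 b5←b3 b6←b4 b7←b3
Dom at joins:
  b3: preds {b2,b4,b5}: {b0,b1,b2} ∩ {b0,b1,b2,b3,b4} ∩ {b0,b1,b2,b3,b5} = {b0,b1,b2}; idom=b2
  b5: preds {b3,b4}: {b0,b1,b2,b3} ∩ {b0,b1,b2,b3,b4} = {b0,b1,b2,b3}; idom=b3
  b7: preds {b3,b5}: {b0,b1,b2,b3} ∩ {b0,b1,b2,b3,b5} = {b0,b1,b2,b3}; idom=b3

Frontier:
  b3←b2: walk · to b2
  b3←b4: walk b4→b3 to b2
  b3←b5: walk b5→b3 to b2
  b5←b3: walk · to b3
  b5←b4: walk b4 to b3
  b7←b3: walk · to b3
  b7←b5: walk b5 to b3
  b0 → ∅
  b1 → ∅
  b2 → ∅
  b3 → {b3}
  b4 → {b3,b5}
  b5 → {b3,b7}
  b6 → ∅
  b7 → ∅

φ for k: defs {b0,b2,b3,b7}
  DF⁺ = {b3}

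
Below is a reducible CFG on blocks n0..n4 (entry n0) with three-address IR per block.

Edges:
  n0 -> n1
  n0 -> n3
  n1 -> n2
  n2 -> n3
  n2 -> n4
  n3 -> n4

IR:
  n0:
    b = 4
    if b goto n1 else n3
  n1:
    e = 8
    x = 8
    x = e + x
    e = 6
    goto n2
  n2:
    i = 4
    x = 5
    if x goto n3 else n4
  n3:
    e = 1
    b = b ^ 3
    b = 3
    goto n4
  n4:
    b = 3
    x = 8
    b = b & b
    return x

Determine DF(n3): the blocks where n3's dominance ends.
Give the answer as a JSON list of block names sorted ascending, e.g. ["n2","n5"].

Answer: ["n4"]

Working:
idom tree: n1←n0 n2←n1 n3←n0 n4←n0
Dom at joins:
  n3: preds {n0,n2}: {n0} ∩ {n0,n1,n2} = {n0}; idom=n0
  n4: preds {n2,n3}: {n0,n1,n2} ∩ {n0,n3} = {n0}; idom=n0

DF derivation:
  n3←n0: walk · to n0
  n3←n2: walk n2→n1 to n0
  n4←n2: walk n2→n1 to n0
  n4←n3: walk n3 to n0
  DF(n0)=∅
  DF(n1)={n3,n4}
  DF(n2)={n3,n4}
  DF(n3)={n4}
  DF(n4)=∅

DF(n3) = ["n4"]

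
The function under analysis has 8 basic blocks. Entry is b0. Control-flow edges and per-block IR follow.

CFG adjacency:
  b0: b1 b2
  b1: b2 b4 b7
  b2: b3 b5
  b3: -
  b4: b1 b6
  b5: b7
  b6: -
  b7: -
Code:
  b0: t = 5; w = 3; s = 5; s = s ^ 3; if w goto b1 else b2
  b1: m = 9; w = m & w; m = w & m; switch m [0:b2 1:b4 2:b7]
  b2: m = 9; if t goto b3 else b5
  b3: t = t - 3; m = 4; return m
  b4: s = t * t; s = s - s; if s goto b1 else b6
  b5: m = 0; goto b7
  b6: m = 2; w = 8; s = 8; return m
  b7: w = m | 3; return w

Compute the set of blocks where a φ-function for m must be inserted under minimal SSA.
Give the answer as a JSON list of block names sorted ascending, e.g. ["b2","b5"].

Answer: ["b1", "b2", "b7"]

Analysis:
idom tree: b1←b0 b2←b0 b3←b2 b4←b1 b5←b2 b6←b4 b7←b0
Dom at joins:
  b1: preds {b0,b4}: {b0} ∩ {b0,b1,b4} = {b0}; idom=b0
  b2: preds {b0,b1}: {b0} ∩ {b0,b1} = {b0}; idom=b0
  b7: preds {b1,b5}: {b0,b1} ∩ {b0,b2,b5} = {b0}; idom=b0

DF walk-up:
  join b1 pred b0: · stop@b0
  join b1 pred b4: b4→b1 stop@b0
  join b2 pred b0: · stop@b0
  join b2 pred b1: b1 stop@b0
  join b7 pred b1: b1 stop@b0
  join b7 pred b5: b5→b2 stop@b0
  DF(b0)=∅
  DF(b1)={b1,b2,b7}
  DF(b2)={b7}
  DF(b3)=∅
  DF(b4)={b1}
  DF(b5)={b7}
  DF(b6)=∅
  DF(b7)=∅

φ for m: defs {b1,b2,b3,b5,b6}
  DF⁺ = {b1,b2,b7}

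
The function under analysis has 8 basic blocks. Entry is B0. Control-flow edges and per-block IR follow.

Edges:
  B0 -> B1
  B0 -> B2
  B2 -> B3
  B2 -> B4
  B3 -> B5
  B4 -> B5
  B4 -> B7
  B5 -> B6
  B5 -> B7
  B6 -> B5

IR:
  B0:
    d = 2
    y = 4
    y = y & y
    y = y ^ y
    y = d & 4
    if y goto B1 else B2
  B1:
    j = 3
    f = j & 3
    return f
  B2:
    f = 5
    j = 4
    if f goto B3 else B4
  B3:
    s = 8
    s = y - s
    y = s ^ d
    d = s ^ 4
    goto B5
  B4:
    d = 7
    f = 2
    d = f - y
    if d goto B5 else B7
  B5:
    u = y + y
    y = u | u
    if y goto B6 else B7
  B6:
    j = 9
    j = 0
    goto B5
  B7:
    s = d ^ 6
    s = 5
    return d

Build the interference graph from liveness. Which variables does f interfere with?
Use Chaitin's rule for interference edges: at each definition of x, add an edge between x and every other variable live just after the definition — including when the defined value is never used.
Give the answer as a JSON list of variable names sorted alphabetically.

Answer: ["d", "j", "y"]

Working:
Block summaries:
  B0: {d,y} / ∅
  B1: {f,j} / ∅
  B2: {f,j} / ∅
  B3: {d,s,y} / {d,y}
  B4: {d,f} / {y}
  B5: {u,y} / {y}
  B6: {j} / ∅
  B7: {s} / {d}

Live sets:
  B0: in=∅ out={d,y}
  B1: in=∅ out=∅
  B2: in={d,y} out={d,y}
  B3: in={d,y} out={d,y}
  B4: in={y} out={d,y}
  B5: in={d,y} out={d,y}
  B6: in={d,y} out={d,y}
  B7: in={d} out=∅

Interference:
  d↔{f,j,s,u,y}
  f↔{d,j,y}
  j↔{d,f,y}
  s↔{d,y}
  u↔{d}
  y↔{d,f,j,s}

N(f) = ["d", "j", "y"]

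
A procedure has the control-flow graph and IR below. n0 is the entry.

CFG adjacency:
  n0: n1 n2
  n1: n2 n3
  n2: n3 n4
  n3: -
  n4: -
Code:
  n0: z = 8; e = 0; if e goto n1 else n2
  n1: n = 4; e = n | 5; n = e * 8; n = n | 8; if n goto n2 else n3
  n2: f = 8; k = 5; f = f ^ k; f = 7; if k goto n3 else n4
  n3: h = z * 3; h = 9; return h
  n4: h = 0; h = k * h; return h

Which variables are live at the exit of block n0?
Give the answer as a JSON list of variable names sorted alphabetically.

Block summaries:
  n0: {e,z} / ∅
  n1: {e,n} / ∅
  n2: {f,k} / ∅
  n3: {h} / {z}
  n4: {h} / {k}

Live sets:
  n0: in=∅ out={z}
  n1: in={z} out={z}
  n2: in={z} out={k,z}
  n3: in={z} out=∅
  n4: in={k} out=∅

live-out(n0) = ["z"]

Answer: ["z"]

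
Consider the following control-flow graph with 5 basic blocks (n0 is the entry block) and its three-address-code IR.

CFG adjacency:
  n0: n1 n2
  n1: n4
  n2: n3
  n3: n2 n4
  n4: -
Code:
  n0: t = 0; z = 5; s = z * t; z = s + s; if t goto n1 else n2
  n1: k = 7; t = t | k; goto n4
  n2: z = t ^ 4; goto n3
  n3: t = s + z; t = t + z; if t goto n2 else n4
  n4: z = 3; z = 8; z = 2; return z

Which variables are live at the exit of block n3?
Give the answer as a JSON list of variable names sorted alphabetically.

Per-block:
  n0: def={s,t,z} ue=∅
  n1: def={k,t} ue={t}
  n2: def={z} ue={t}
  n3: def={t} ue={s,z}
  n4: def={z} ue=∅

Live sets:
  n0 li=∅ lo={s,t}
  n1 li={t} lo=∅
  n2 li={s,t} lo={s,z}
  n3 li={s,z} lo={s,t}
  n4 li=∅ lo=∅

live-out(n3) = ["s", "t"]

Answer: ["s", "t"]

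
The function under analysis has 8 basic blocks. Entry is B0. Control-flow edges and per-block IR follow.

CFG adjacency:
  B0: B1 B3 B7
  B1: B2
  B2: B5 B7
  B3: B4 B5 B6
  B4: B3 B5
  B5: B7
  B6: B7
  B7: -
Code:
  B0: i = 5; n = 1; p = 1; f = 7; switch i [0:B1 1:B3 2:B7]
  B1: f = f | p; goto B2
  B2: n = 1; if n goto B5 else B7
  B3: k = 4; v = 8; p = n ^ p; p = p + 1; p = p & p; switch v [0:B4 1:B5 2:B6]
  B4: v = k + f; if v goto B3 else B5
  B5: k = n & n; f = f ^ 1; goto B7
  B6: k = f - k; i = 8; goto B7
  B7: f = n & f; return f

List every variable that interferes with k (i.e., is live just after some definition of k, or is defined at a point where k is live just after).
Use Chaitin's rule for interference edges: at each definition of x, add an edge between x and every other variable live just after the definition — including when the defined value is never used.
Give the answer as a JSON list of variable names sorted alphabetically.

Block summaries:
  B0: def={f,i,n,p} ue=∅
  B1: def={f} ue={f,p}
  B2: def={n} ue=∅
  B3: def={k,p,v} ue={n,p}
  B4: def={v} ue={f,k}
  B5: def={f,k} ue={f,n}
  B6: def={i,k} ue={f,k}
  B7: def={f} ue={f,n}

Live sets:
  B0 li=∅ lo={f,n,p}
  B1 li={f,p} lo={f}
  B2 li={f} lo={f,n}
  B3 li={f,n,p} lo={f,k,n,p}
  B4 li={f,k,n,p} lo={f,n,p}
  B5 li={f,n} lo={f,n}
  B6 li={f,k,n} lo={f,n}
  B7 li={f,n} lo=∅

Interfere edges:
  f — {i,k,n,p,v}
  i — {f,n,p}
  k — {f,n,p,v}
  n — {f,i,k,p,v}
  p — {f,i,k,n,v}
  v — {f,k,n,p}

N(k) = ["f", "n", "p", "v"]

Answer: ["f", "n", "p", "v"]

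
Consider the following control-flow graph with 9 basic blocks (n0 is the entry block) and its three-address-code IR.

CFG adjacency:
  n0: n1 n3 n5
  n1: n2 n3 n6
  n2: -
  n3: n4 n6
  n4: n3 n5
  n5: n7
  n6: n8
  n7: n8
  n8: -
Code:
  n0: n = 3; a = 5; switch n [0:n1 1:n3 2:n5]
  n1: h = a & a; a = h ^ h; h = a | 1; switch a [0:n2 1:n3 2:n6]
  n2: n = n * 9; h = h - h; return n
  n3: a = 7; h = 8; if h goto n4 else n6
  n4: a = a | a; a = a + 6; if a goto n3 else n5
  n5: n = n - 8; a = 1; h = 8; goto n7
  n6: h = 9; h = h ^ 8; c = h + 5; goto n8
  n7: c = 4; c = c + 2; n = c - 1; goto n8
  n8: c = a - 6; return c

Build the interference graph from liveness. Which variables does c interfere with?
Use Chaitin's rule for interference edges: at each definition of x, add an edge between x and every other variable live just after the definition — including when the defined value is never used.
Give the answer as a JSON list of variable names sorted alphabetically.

Answer: ["a"]

Working:
def/use:
  n0 def {a,n} use ∅
  n1 def {a,h} use {a}
  n2 def {h,n} use {h,n}
  n3 def {a,h} use ∅
  n4 def {a} use {a}
  n5 def {a,h,n} use {n}
  n6 def {c,h} use ∅
  n7 def {c,n} use ∅
  n8 def {c} use {a}

Backward fixpoint:
  live n0: ∅→{a,n}
  live n1: {a,n}→{a,h,n}
  live n2: {h,n}→∅
  live n3: {n}→{a,n}
  live n4: {a,n}→{n}
  live n5: {n}→{a}
  live n6: {a}→{a}
  live n7: {a}→{a}
  live n8: {a}→∅

Conflict graph:
  a: {c,h,n}
  c: {a}
  h: {a,n}
  n: {a,h}

N(c) = ["a"]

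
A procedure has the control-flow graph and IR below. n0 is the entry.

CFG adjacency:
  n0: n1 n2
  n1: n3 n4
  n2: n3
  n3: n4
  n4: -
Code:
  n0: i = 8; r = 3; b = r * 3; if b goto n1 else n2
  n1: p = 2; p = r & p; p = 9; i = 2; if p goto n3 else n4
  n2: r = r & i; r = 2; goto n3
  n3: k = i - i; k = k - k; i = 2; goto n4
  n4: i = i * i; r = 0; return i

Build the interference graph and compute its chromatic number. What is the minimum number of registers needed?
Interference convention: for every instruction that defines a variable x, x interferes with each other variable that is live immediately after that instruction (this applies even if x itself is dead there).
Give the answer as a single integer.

Answer: 3

Analysis:
Per-block:
  n0: {b,i,r} / ∅
  n1: {i,p} / {r}
  n2: {r} / {i,r}
  n3: {i,k} / {i}
  n4: {i,r} / {i}

Liveness:
  n0 li=∅ lo={i,r}
  n1 li={r} lo={i}
  n2 li={i,r} lo={i}
  n3 li={i} lo={i}
  n4 li={i} lo=∅

Interference:
  b↔{i,r}
  i↔{b,p,r}
  k↔∅
  p↔{i,r}
  r↔{b,i,p}

Registers:
  clique {b,i,r} ⇒ need ≥ 3
  3-colouring: c0={i,k}  c1={r}  c2={b,p}
  χ = 3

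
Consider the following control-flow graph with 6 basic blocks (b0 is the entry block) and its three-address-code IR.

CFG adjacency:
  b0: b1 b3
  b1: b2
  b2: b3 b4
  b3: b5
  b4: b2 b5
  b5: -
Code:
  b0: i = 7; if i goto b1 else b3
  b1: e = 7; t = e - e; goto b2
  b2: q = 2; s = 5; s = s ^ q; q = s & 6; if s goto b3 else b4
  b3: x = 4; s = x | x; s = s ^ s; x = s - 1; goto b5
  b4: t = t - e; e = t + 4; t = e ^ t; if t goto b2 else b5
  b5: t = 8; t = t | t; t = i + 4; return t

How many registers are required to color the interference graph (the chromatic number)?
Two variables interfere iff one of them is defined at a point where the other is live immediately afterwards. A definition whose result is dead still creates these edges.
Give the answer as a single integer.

Answer: 5

Analysis:
def/use:
  b0: def={i} ue=∅
  b1: def={e,t} ue=∅
  b2: def={q,s} ue=∅
  b3: def={s,x} ue=∅
  b4: def={e,t} ue={e,t}
  b5: def={t} ue={i}

Live sets:
  live b0: ∅→{i}
  live b1: {i}→{e,i,t}
  live b2: {e,i,t}→{e,i,t}
  live b3: {i}→{i}
  live b4: {e,i,t}→{e,i,t}
  live b5: {i}→∅

Interfere edges:
  e: {i,q,s,t}
  i: {e,q,s,t,x}
  q: {e,i,s,t}
  s: {e,i,q,t}
  t: {e,i,q,s}
  x: {i}

Chromatic number:
  lower bound: {e,i,q,s,t} mutually conflict ⇒ χ ≥ 5
  5-colouring: c0={i}  c1={e,x}  c2={q}  c3={s}  c4={t}
  χ = 5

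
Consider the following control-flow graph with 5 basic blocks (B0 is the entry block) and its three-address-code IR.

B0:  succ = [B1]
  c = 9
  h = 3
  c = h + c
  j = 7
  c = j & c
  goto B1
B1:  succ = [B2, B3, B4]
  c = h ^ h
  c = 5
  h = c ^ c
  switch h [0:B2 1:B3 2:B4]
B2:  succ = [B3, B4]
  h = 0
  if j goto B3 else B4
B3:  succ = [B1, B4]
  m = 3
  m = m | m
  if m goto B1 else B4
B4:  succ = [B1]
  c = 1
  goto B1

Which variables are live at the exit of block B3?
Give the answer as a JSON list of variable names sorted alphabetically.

Block summaries:
  B0 def {c,h,j} use ∅
  B1 def {c,h} use {h}
  B2 def {h} use {j}
  B3 def {m} use ∅
  B4 def {c} use ∅

Backward fixpoint:
  B0: in=∅ out={h,j}
  B1: in={h,j} out={h,j}
  B2: in={j} out={h,j}
  B3: in={h,j} out={h,j}
  B4: in={h,j} out={h,j}

live-out(B3) = ["h", "j"]

Answer: ["h", "j"]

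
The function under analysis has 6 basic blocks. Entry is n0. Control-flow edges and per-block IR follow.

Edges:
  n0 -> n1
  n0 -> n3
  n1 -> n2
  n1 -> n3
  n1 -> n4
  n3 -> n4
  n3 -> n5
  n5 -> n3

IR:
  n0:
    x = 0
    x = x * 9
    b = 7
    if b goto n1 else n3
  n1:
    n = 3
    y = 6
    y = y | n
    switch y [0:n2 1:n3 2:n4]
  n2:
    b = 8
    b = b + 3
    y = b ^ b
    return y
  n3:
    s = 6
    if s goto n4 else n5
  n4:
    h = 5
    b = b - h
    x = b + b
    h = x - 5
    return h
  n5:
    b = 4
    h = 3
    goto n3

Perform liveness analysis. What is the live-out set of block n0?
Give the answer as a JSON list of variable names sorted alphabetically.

def/use:
  n0: {b,x} / ∅
  n1: {n,y} / ∅
  n2: {b,y} / ∅
  n3: {s} / ∅
  n4: {b,h,x} / {b}
  n5: {b,h} / ∅

Liveness:
  live n0: ∅→{b}
  live n1: {b}→{b}
  live n2: ∅→∅
  live n3: {b}→{b}
  live n4: {b}→∅
  live n5: ∅→{b}

live-out(n0) = ["b"]

Answer: ["b"]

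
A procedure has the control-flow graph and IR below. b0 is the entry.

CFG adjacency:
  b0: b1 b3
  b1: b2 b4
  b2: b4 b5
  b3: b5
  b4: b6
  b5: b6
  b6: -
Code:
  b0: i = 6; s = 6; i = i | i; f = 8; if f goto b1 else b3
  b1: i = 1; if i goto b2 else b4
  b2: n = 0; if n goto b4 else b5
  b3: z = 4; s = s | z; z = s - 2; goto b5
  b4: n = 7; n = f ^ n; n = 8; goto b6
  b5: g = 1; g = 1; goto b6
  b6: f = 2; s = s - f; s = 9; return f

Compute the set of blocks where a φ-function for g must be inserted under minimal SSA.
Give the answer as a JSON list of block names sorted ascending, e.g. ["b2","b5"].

Answer: ["b6"]

Working:
idom tree: b1←b0 b2←b1 b3←b0 b4←b1 b5←b0 b6←b0
Dom at joins:
  b4: preds {b1,b2}: {b0,b1} ∩ {b0,b1,b2} = {b0,b1}; idom=b1
  b5: preds {b2,b3}: {b0,b1,b2} ∩ {b0,b3} = {b0}; idom=b0
  b6: preds {b4,b5}: {b0,b1,b4} ∩ {b0,b5} = {b0}; idom=b0

Frontier:
  b4←b1: walk · to b1
  b4←b2: walk b2 to b1
  b5←b2: walk b2→b1 to b0
  b5←b3: walk b3 to b0
  b6←b4: walk b4→b1 to b0
  b6←b5: walk b5 to b0
  b0 → ∅
  b1 → {b5,b6}
  b2 → {b4,b5}
  b3 → {b5}
  b4 → {b6}
  b5 → {b6}
  b6 → ∅

φ for g: defs {b5}
  DF⁺ = {b6}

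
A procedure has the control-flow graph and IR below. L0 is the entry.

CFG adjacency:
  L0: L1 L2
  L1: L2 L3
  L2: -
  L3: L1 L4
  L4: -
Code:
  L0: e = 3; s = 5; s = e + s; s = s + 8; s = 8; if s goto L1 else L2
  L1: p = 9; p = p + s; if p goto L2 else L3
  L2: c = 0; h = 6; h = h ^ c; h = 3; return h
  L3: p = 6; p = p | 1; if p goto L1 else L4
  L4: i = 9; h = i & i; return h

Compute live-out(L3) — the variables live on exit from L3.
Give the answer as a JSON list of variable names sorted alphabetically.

Per-block:
  L0: {e,s} / ∅
  L1: {p} / {s}
  L2: {c,h} / ∅
  L3: {p} / ∅
  L4: {h,i} / ∅

Live sets:
  live L0: ∅→{s}
  live L1: {s}→{s}
  live L2: ∅→∅
  live L3: {s}→{s}
  live L4: ∅→∅

live-out(L3) = ["s"]

Answer: ["s"]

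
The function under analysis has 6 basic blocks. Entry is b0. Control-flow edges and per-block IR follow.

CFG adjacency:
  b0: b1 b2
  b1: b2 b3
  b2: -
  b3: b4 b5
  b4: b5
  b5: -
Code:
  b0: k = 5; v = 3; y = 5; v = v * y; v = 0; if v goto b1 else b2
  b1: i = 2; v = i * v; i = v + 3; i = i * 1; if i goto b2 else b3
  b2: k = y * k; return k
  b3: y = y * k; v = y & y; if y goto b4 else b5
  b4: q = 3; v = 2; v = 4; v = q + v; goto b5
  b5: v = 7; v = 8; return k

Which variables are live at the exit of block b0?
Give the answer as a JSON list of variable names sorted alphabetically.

Answer: ["k", "v", "y"]

Working:
Per-block:
  b0: {k,v,y} / ∅
  b1: {i,v} / {v}
  b2: {k} / {k,y}
  b3: {v,y} / {k,y}
  b4: {q,v} / ∅
  b5: {v} / {k}

Backward fixpoint:
  live b0: ∅→{k,v,y}
  live b1: {k,v,y}→{k,y}
  live b2: {k,y}→∅
  live b3: {k,y}→{k}
  live b4: {k}→{k}
  live b5: {k}→∅

live-out(b0) = ["k", "v", "y"]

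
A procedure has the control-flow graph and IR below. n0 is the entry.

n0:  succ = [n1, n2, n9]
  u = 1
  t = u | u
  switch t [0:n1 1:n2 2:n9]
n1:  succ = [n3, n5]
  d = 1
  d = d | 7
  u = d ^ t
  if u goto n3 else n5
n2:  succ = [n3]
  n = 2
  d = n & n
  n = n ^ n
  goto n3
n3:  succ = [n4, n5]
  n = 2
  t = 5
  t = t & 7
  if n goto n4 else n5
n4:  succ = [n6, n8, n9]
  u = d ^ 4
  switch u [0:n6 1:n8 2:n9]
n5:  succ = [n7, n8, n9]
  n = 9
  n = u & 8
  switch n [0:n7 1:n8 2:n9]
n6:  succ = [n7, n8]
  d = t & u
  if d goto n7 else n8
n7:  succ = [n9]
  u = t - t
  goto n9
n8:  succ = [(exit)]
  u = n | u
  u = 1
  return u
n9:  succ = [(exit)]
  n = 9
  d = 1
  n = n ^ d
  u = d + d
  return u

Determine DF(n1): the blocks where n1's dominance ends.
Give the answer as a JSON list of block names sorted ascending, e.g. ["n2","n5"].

Answer: ["n3", "n5"]

Derivation:
idom tree: n1←n0 n2←n0 n3←n0 n4←n3 n5←n0 n6←n4 n7←n0 n8←n0 n9←n0
Join-block Dom:
  n3: preds {n1,n2}: {n0,n1} ∩ {n0,n2} = {n0}; idom=n0
  n5: preds {n1,n3}: {n0,n1} ∩ {n0,n3} = {n0}; idom=n0
  n7: preds {n5,n6}: {n0,n5} ∩ {n0,n3,n4,n6} = {n0}; idom=n0
  n8: preds {n4,n5,n6}: {n0,n3,n4} ∩ {n0,n5} ∩ {n0,n3,n4,n6} = {n0}; idom=n0
  n9: preds {n0,n4,n5,n7}: {n0} ∩ {n0,n3,n4} ∩ {n0,n5} ∩ {n0,n7} = {n0}; idom=n0

DF walk-up:
  join n3 pred n1: n1 stop@n0
  join n3 pred n2: n2 stop@n0
  join n5 pred n1: n1 stop@n0
  join n5 pred n3: n3 stop@n0
  join n7 pred n5: n5 stop@n0
  join n7 pred n6: n6→n4→n3 stop@n0
  join n8 pred n4: n4→n3 stop@n0
  join n8 pred n5: n5 stop@n0
  join n8 pred n6: n6→n4→n3 stop@n0
  join n9 pred n0: · stop@n0
  join n9 pred n4: n4→n3 stop@n0
  join n9 pred n5: n5 stop@n0
  join n9 pred n7: n7 stop@n0
  n0 → ∅
  n1 → {n3,n5}
  n2 → {n3}
  n3 → {n5,n7,n8,n9}
  n4 → {n7,n8,n9}
  n5 → {n7,n8,n9}
  n6 → {n7,n8}
  n7 → {n9}
  n8 → ∅
  n9 → ∅

DF(n1) = ["n3", "n5"]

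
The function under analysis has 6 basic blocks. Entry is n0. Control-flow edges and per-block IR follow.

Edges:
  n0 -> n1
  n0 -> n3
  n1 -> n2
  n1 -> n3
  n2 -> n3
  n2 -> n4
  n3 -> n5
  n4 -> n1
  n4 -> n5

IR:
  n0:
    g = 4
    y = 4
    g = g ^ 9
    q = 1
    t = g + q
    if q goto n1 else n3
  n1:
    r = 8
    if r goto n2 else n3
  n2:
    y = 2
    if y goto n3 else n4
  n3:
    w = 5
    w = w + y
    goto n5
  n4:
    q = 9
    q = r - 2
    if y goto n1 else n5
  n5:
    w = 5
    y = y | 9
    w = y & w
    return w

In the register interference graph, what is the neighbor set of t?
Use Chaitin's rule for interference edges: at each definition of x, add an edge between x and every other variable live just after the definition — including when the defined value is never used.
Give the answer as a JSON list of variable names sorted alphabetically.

Answer: ["q", "y"]

Derivation:
def/use:
  n0: {g,q,t,y} / ∅
  n1: {r} / ∅
  n2: {y} / ∅
  n3: {w} / {y}
  n4: {q} / {r,y}
  n5: {w,y} / {y}

Backward fixpoint:
  n0: in=∅ out={y}
  n1: in={y} out={r,y}
  n2: in={r} out={r,y}
  n3: in={y} out={y}
  n4: in={r,y} out={y}
  n5: in={y} out=∅

Interfere edges:
  g: {q,y}
  q: {g,r,t,y}
  r: {q,y}
  t: {q,y}
  w: {y}
  y: {g,q,r,t,w}

N(t) = ["q", "y"]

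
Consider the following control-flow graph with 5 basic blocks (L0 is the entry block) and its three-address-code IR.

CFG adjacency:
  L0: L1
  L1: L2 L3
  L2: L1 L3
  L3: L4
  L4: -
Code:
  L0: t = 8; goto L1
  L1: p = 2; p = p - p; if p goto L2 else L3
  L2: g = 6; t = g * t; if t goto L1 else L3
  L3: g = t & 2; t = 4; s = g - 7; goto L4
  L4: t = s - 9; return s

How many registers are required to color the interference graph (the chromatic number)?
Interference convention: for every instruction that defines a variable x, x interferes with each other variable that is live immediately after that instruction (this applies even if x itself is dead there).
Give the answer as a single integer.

def/use:
  L0: {t} / ∅
  L1: {p} / ∅
  L2: {g,t} / {t}
  L3: {g,s,t} / {t}
  L4: {t} / {s}

Backward fixpoint:
  L0: in=∅ out={t}
  L1: in={t} out={t}
  L2: in={t} out={t}
  L3: in={t} out={s}
  L4: in={s} out=∅

Interference:
  g↔{t}
  p↔{t}
  s↔{t}
  t↔{g,p,s}

Registers:
  lower bound: {g,t} mutually conflict ⇒ χ ≥ 2
  assign g→r1 p→r1 s→r1 t→r0 — no edge inside a register ⇒ χ ≤ 2
  χ = 2

Answer: 2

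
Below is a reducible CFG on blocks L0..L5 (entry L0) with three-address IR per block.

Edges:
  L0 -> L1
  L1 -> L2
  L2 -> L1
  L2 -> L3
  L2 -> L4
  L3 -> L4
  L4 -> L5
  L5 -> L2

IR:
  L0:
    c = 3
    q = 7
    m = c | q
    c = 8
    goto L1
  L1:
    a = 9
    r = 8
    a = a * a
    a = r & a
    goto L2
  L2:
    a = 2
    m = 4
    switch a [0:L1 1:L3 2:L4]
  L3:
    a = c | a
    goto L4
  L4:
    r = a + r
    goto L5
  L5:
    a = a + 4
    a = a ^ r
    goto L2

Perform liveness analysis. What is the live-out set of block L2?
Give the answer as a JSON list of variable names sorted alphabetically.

Answer: ["a", "c", "r"]

Analysis:
Block summaries:
  L0: def={c,m,q} ue=∅
  L1: def={a,r} ue=∅
  L2: def={a,m} ue=∅
  L3: def={a} ue={a,c}
  L4: def={r} ue={a,r}
  L5: def={a} ue={a,r}

Backward fixpoint:
  L0: in=∅ out={c}
  L1: in={c} out={c,r}
  L2: in={c,r} out={a,c,r}
  L3: in={a,c,r} out={a,c,r}
  L4: in={a,c,r} out={a,c,r}
  L5: in={a,c,r} out={c,r}

live-out(L2) = ["a", "c", "r"]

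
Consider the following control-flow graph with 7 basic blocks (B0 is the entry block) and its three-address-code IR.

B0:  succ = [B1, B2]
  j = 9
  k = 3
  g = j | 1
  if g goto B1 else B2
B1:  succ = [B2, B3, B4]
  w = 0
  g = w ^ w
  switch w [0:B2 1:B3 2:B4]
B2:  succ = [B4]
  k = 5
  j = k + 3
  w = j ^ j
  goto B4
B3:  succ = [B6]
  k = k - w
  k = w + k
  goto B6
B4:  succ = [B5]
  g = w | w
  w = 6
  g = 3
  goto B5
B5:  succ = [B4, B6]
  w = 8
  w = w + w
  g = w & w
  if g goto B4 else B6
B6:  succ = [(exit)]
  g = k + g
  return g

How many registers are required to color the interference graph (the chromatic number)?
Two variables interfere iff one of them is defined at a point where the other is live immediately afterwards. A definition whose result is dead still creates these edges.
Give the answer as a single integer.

def/use:
  B0 def {g,j,k} use ∅
  B1 def {g,w} use ∅
  B2 def {j,k,w} use ∅
  B3 def {k} use {k,w}
  B4 def {g,w} use {w}
  B5 def {g,w} use ∅
  B6 def {g} use {g,k}

Liveness:
  live B0: ∅→{k}
  live B1: {k}→{g,k,w}
  live B2: ∅→{k,w}
  live B3: {g,k,w}→{g,k}
  live B4: {k,w}→{k}
  live B5: {k}→{g,k,w}
  live B6: {g,k}→∅

Interference:
  g↔{k,w}
  j↔{k}
  k↔{g,j,w}
  w↔{g,k}

Chromatic number:
  lower bound: {g,k,w} mutually conflict ⇒ χ ≥ 3
  3-colouring: c0={k}  c1={g,j}  c2={w}
  χ = 3

Answer: 3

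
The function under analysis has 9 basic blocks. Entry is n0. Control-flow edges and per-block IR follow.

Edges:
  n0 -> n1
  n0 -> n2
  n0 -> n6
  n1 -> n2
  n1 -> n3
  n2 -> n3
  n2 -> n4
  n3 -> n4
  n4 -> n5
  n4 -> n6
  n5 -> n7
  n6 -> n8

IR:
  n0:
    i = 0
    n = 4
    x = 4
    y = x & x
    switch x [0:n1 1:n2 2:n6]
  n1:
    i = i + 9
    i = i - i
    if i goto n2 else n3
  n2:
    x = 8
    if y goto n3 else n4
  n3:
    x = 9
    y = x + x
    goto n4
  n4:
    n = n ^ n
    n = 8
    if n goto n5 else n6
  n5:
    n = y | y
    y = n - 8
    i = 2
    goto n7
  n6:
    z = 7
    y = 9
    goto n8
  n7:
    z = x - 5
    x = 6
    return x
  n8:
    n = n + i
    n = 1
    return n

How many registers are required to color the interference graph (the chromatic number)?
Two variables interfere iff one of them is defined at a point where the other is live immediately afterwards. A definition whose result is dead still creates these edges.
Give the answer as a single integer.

Answer: 4

Working:
Per-block:
  n0: def={i,n,x,y} ue=∅
  n1: def={i} ue={i}
  n2: def={x} ue={y}
  n3: def={x,y} ue=∅
  n4: def={n} ue={n}
  n5: def={i,n,y} ue={y}
  n6: def={y,z} ue=∅
  n7: def={x,z} ue={x}
  n8: def={n} ue={i,n}

Live sets:
  n0 li=∅ lo={i,n,y}
  n1 li={i,n,y} lo={i,n,y}
  n2 li={i,n,y} lo={i,n,x,y}
  n3 li={i,n} lo={i,n,x,y}
  n4 li={i,n,x,y} lo={i,n,x,y}
  n5 li={x,y} lo={x}
  n6 li={i,n} lo={i,n}
  n7 li={x} lo=∅
  n8 li={i,n} lo=∅

Interfere edges:
  i: {n,x,y,z}
  n: {i,x,y,z}
  x: {i,n,y}
  y: {i,n,x}
  z: {i,n}

Registers:
  clique {i,n,x,y} ⇒ need ≥ 4
  4-colouring: c0={i}  c1={n}  c2={x,z}  c3={y}
  χ = 4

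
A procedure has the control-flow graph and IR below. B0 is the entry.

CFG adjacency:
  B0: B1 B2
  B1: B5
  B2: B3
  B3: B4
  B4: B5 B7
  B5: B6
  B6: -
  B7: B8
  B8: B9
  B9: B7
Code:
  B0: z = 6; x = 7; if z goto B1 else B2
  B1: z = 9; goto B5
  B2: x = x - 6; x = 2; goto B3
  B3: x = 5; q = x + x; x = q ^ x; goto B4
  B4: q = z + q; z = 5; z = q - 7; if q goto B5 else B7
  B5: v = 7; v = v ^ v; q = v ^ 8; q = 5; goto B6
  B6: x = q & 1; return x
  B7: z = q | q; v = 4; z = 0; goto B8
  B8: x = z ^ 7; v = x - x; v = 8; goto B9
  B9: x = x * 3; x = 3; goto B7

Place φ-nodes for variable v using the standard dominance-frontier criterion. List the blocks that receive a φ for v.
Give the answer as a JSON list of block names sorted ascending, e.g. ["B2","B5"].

idom tree: B1←B0 B2←B0 B3←B2 B4←B3 B5←B0 B6←B5 B7←B4 B8←B7 B9←B8
Dom at joins:
  B5: preds {B1,B4}: {B0,B1} ∩ {B0,B2,B3,B4} = {B0}; idom=B0
  B7: preds {B4,B9}: {B0,B2,B3,B4} ∩ {B0,B2,B3,B4,B7,B8,B9} = {B0,B2,B3,B4}; idom=B4

DF walk-up:
  B5←B1: walk B1 to B0
  B5←B4: walk B4→B3→B2 to B0
  B7←B4: walk · to B4
  B7←B9: walk B9→B8→B7 to B4
  B0: DF=∅
  B1: DF={B5}
  B2: DF={B5}
  B3: DF={B5}
  B4: DF={B5}
  B5: DF=∅
  B6: DF=∅
  B7: DF={B7}
  B8: DF={B7}
  B9: DF={B7}

φ for v: defs {B5,B7,B8}
  DF⁺ = {B7}

Answer: ["B7"]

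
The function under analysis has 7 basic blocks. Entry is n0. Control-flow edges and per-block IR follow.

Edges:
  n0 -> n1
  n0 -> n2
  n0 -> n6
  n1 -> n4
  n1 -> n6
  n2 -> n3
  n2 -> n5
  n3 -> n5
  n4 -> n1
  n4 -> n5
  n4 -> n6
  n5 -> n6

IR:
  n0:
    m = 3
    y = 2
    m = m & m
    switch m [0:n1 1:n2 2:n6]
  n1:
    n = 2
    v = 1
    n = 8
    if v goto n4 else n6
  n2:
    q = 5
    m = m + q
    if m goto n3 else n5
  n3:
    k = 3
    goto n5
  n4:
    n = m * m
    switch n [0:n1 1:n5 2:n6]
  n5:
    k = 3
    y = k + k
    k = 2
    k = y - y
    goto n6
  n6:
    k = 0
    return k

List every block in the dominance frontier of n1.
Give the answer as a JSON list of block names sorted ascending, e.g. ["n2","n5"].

idom tree: n1←n0 n2←n0 n3←n2 n4←n1 n5←n0 n6←n0
Join-block Dom:
  n1: preds {n0,n4}: {n0} ∩ {n0,n1,n4} = {n0}; idom=n0
  n5: preds {n2,n3,n4}: {n0,n2} ∩ {n0,n2,n3} ∩ {n0,n1,n4} = {n0}; idom=n0
  n6: preds {n0,n1,n4,n5}: {n0} ∩ {n0,n1} ∩ {n0,n1,n4} ∩ {n0,n5} = {n0}; idom=n0

Frontier:
  join n1 pred n0: · stop@n0
  join n1 pred n4: n4→n1 stop@n0
  join n5 pred n2: n2 stop@n0
  join n5 pred n3: n3→n2 stop@n0
  join n5 pred n4: n4→n1 stop@n0
  join n6 pred n0: · stop@n0
  join n6 pred n1: n1 stop@n0
  join n6 pred n4: n4→n1 stop@n0
  join n6 pred n5: n5 stop@n0
  DF(n0)=∅
  DF(n1)={n1,n5,n6}
  DF(n2)={n5}
  DF(n3)={n5}
  DF(n4)={n1,n5,n6}
  DF(n5)={n6}
  DF(n6)=∅

DF(n1) = ["n1", "n5", "n6"]

Answer: ["n1", "n5", "n6"]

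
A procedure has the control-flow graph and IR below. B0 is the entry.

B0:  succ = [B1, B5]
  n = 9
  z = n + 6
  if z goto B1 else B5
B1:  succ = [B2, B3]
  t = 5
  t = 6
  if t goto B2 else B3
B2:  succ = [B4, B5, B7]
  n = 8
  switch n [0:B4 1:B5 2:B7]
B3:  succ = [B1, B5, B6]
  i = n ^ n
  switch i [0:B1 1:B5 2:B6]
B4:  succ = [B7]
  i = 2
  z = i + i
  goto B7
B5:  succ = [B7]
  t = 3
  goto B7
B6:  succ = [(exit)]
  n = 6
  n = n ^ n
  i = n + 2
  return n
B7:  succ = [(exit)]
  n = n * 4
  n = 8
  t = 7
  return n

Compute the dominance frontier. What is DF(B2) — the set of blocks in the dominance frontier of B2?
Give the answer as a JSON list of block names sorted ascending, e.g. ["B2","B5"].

Answer: ["B5", "B7"]

Working:
idom tree: B1←B0 B2←B1 B3←B1 B4←B2 B5←B0 B6←B3 B7←B0
Dom∩ at merges:
  B1: preds {B0,B3}: {B0} ∩ {B0,B1,B3} = {B0}; idom=B0
  B5: preds {B0,B2,B3}: {B0} ∩ {B0,B1,B2} ∩ {B0,B1,B3} = {B0}; idom=B0
  B7: preds {B2,B4,B5}: {B0,B1,B2} ∩ {B0,B1,B2,B4} ∩ {B0,B5} = {B0}; idom=B0

DF derivation:
  B1←B0: walk · to B0
  B1←B3: walk B3→B1 to B0
  B5←B0: walk · to B0
  B5←B2: walk B2→B1 to B0
  B5←B3: walk B3→B1 to B0
  B7←B2: walk B2→B1 to B0
  B7←B4: walk B4→B2→B1 to B0
  B7←B5: walk B5 to B0
  DF(B0)=∅
  DF(B1)={B1,B5,B7}
  DF(B2)={B5,B7}
  DF(B3)={B1,B5}
  DF(B4)={B7}
  DF(B5)={B7}
  DF(B6)=∅
  DF(B7)=∅

DF(B2) = ["B5", "B7"]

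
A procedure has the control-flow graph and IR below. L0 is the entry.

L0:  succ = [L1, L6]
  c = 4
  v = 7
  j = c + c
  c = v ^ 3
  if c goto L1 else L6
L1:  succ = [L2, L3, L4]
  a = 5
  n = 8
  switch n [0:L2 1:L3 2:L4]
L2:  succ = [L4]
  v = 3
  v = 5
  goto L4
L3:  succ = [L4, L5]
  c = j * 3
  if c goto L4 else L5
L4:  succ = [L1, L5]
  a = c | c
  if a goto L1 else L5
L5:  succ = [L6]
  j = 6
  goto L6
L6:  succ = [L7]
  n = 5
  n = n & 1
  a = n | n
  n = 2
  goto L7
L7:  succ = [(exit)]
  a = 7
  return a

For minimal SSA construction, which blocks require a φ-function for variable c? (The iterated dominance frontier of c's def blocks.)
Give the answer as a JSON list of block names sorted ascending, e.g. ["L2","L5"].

idom tree: L1←L0 L2←L1 L3←L1 L4←L1 L5←L1 L6←L0 L7←L6
Join-block Dom:
  L1: preds {L0,L4}: {L0} ∩ {L0,L1,L4} = {L0}; idom=L0
  L4: preds {L1,L2,L3}: {L0,L1} ∩ {L0,L1,L2} ∩ {L0,L1,L3} = {L0,L1}; idom=L1
  L5: preds {L3,L4}: {L0,L1,L3} ∩ {L0,L1,L4} = {L0,L1}; idom=L1
  L6: preds {L0,L5}: {L0} ∩ {L0,L1,L5} = {L0}; idom=L0

DF derivation:
  join L1 pred L0: · stop@L0
  join L1 pred L4: L4→L1 stop@L0
  join L4 pred L1: · stop@L1
  join L4 pred L2: L2 stop@L1
  join L4 pred L3: L3 stop@L1
  join L5 pred L3: L3 stop@L1
  join L5 pred L4: L4 stop@L1
  join L6 pred L0: · stop@L0
  join L6 pred L5: L5→L1 stop@L0
  L0: DF=∅
  L1: DF={L1,L6}
  L2: DF={L4}
  L3: DF={L4,L5}
  L4: DF={L1,L5}
  L5: DF={L6}
  L6: DF=∅
  L7: DF=∅

φ for c: defs {L0,L3}
  DF⁺ = {L1,L4,L5,L6}

Answer: ["L1", "L4", "L5", "L6"]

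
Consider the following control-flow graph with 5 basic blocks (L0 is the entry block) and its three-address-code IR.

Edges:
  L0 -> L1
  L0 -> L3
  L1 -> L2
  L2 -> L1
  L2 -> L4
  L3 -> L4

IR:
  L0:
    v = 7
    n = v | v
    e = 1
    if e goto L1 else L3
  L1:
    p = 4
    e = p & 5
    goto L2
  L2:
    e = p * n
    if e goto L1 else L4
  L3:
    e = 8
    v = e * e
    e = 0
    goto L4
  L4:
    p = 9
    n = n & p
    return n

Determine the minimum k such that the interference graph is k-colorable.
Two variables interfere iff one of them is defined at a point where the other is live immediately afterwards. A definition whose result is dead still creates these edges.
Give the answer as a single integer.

Answer: 3

Analysis:
def/use:
  L0 def {e,n,v} use ∅
  L1 def {e,p} use ∅
  L2 def {e} use {n,p}
  L3 def {e,v} use ∅
  L4 def {n,p} use {n}

Live sets:
  L0 li=∅ lo={n}
  L1 li={n} lo={n,p}
  L2 li={n,p} lo={n}
  L3 li={n} lo={n}
  L4 li={n} lo=∅

Conflict graph:
  e: {n,p}
  n: {e,p,v}
  p: {e,n}
  v: {n}

Chromatic number:
  clique {e,n,p} ⇒ need ≥ 3
  3-colouring: c0={n}  c1={e,v}  c2={p}
  χ = 3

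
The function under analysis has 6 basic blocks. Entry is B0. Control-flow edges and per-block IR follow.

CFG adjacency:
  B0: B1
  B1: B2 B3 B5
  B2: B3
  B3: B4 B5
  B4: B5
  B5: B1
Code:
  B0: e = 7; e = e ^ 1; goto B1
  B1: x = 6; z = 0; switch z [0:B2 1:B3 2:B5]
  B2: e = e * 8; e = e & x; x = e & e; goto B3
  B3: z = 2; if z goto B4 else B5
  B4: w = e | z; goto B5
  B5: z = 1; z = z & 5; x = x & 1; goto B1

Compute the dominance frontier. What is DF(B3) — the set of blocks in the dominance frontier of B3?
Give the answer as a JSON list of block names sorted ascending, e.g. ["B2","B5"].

idom tree: B1←B0 B2←B1 B3←B1 B4←B3 B5←B1
Join-block Dom:
  B1: preds {B0,B5}: {B0} ∩ {B0,B1,B5} = {B0}; idom=B0
  B3: preds {B1,B2}: {B0,B1} ∩ {B0,B1,B2} = {B0,B1}; idom=B1
  B5: preds {B1,B3,B4}: {B0,B1} ∩ {B0,B1,B3} ∩ {B0,B1,B3,B4} = {B0,B1}; idom=B1

DF derivation:
  B1←B0: walk · to B0
  B1←B5: walk B5→B1 to B0
  B3←B1: walk · to B1
  B3←B2: walk B2 to B1
  B5←B1: walk · to B1
  B5←B3: walk B3 to B1
  B5←B4: walk B4→B3 to B1
  B0: DF=∅
  B1: DF={B1}
  B2: DF={B3}
  B3: DF={B5}
  B4: DF={B5}
  B5: DF={B1}

DF(B3) = ["B5"]

Answer: ["B5"]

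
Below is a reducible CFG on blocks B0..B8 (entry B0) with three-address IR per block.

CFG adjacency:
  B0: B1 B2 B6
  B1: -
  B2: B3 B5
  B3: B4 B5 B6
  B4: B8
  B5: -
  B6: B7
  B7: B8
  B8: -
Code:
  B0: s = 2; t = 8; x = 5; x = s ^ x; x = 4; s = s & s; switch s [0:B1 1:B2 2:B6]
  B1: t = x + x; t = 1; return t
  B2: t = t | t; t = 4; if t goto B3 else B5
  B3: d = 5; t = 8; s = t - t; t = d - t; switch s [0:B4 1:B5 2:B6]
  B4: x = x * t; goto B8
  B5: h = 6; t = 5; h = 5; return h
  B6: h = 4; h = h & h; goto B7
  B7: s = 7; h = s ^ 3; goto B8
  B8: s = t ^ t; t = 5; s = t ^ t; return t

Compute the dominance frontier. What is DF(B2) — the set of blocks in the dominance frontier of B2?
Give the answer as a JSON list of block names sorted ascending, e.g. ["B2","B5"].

idom tree: B1←B0 B2←B0 B3←B2 B4←B3 B5←B2 B6←B0 B7←B6 B8←B0
Dom at joins:
  B5: preds {B2,B3}: {B0,B2} ∩ {B0,B2,B3} = {B0,B2}; idom=B2
  B6: preds {B0,B3}: {B0} ∩ {B0,B2,B3} = {B0}; idom=B0
  B8: preds {B4,B7}: {B0,B2,B3,B4} ∩ {B0,B6,B7} = {B0}; idom=B0

DF walk-up:
  B5←B2: walk · to B2
  B5←B3: walk B3 to B2
  B6←B0: walk · to B0
  B6←B3: walk B3→B2 to B0
  B8←B4: walk B4→B3→B2 to B0
  B8←B7: walk B7→B6 to B0
  B0 → ∅
  B1 → ∅
  B2 → {B6,B8}
  B3 → {B5,B6,B8}
  B4 → {B8}
  B5 → ∅
  B6 → {B8}
  B7 → {B8}
  B8 → ∅

DF(B2) = ["B6", "B8"]

Answer: ["B6", "B8"]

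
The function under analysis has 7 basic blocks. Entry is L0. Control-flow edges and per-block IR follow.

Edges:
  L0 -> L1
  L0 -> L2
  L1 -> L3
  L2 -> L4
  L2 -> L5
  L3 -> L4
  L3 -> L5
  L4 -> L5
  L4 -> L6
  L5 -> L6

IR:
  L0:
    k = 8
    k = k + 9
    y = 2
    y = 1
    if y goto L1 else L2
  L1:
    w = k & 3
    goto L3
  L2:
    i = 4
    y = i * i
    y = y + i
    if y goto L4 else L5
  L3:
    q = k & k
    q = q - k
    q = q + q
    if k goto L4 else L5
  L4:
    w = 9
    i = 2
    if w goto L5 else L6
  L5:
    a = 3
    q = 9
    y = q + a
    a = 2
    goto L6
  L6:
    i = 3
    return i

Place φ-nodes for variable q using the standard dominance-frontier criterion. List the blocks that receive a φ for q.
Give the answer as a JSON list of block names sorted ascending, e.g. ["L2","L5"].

Answer: ["L4", "L5", "L6"]

Working:
idom tree: L1←L0 L2←L0 L3←L1 L4←L0 L5←L0 L6←L0
Join-block Dom:
  L4: preds {L2,L3}: {L0,L2} ∩ {L0,L1,L3} = {L0}; idom=L0
  L5: preds {L2,L3,L4}: {L0,L2} ∩ {L0,L1,L3} ∩ {L0,L4} = {L0}; idom=L0
  L6: preds {L4,L5}: {L0,L4} ∩ {L0,L5} = {L0}; idom=L0

DF walk-up:
  L4←L2: walk L2 to L0
  L4←L3: walk L3→L1 to L0
  L5←L2: walk L2 to L0
  L5←L3: walk L3→L1 to L0
  L5←L4: walk L4 to L0
  L6←L4: walk L4 to L0
  L6←L5: walk L5 to L0
  L0: DF=∅
  L1: DF={L4,L5}
  L2: DF={L4,L5}
  L3: DF={L4,L5}
  L4: DF={L5,L6}
  L5: DF={L6}
  L6: DF=∅

φ for q: defs {L3,L5}
  DF⁺ = {L4,L5,L6}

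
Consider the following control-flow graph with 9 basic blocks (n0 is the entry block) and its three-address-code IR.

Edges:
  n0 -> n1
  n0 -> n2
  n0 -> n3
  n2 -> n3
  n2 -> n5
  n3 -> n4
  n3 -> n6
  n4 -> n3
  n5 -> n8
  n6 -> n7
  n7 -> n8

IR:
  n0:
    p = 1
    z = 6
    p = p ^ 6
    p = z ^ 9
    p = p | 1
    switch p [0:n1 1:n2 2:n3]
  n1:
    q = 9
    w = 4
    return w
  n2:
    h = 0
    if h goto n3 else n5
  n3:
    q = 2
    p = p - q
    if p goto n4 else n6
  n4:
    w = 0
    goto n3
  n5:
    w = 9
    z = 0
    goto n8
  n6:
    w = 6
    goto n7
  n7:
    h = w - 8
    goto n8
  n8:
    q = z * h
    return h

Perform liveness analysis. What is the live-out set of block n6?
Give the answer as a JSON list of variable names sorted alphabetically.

Answer: ["w", "z"]

Derivation:
Per-block:
  n0 def {p,z} use ∅
  n1 def {q,w} use ∅
  n2 def {h} use ∅
  n3 def {p,q} use {p}
  n4 def {w} use ∅
  n5 def {w,z} use ∅
  n6 def {w} use ∅
  n7 def {h} use {w}
  n8 def {q} use {h,z}

Backward fixpoint:
  n0: in=∅ out={p,z}
  n1: in=∅ out=∅
  n2: in={p,z} out={h,p,z}
  n3: in={p,z} out={p,z}
  n4: in={p,z} out={p,z}
  n5: in={h} out={h,z}
  n6: in={z} out={w,z}
  n7: in={w,z} out={h,z}
  n8: in={h,z} out=∅

live-out(n6) = ["w", "z"]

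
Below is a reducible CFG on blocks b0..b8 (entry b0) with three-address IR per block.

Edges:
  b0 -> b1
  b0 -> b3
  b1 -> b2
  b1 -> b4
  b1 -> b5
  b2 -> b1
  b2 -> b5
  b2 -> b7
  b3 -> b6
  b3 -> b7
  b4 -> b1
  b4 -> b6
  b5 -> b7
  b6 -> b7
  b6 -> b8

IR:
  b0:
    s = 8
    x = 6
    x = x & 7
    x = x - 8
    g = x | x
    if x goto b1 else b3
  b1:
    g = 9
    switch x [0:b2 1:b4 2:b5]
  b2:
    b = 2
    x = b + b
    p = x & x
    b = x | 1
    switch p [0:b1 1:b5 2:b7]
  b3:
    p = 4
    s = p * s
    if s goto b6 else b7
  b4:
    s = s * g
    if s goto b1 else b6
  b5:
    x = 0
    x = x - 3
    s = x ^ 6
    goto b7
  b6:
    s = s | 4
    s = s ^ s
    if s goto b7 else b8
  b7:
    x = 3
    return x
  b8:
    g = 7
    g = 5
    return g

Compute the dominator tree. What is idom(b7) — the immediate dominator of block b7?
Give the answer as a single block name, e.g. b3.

idom tree: b1←b0 b2←b1 b3←b0 b4←b1 b5←b1 b6←b0 b7←b0 b8←b6
Join-block Dom:
  b1: preds {b0,b2,b4}: {b0} ∩ {b0,b1,b2} ∩ {b0,b1,b4} = {b0}; idom=b0
  b5: preds {b1,b2}: {b0,b1} ∩ {b0,b1,b2} = {b0,b1}; idom=b1
  b6: preds {b3,b4}: {b0,b3} ∩ {b0,b1,b4} = {b0}; idom=b0
  b7: preds {b2,b3,b5,b6}: {b0,b1,b2} ∩ {b0,b3} ∩ {b0,b1,b5} ∩ {b0,b6} = {b0}; idom=b0

idom(b7) = b0

Answer: b0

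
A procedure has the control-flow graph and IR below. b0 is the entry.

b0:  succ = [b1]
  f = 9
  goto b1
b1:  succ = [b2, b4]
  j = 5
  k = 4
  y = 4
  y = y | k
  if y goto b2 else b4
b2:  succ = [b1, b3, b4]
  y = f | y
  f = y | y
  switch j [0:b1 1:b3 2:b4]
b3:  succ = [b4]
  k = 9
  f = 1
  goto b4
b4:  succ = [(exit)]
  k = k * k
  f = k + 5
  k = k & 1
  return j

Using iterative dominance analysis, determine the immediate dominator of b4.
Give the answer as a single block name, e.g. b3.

idom tree: b1←b0 b2←b1 b3←b2 b4←b1
Dom∩ at merges:
  b1: preds {b0,b2}: {b0} ∩ {b0,b1,b2} = {b0}; idom=b0
  b4: preds {b1,b2,b3}: {b0,b1} ∩ {b0,b1,b2} ∩ {b0,b1,b2,b3} = {b0,b1}; idom=b1

idom(b4) = b1

Answer: b1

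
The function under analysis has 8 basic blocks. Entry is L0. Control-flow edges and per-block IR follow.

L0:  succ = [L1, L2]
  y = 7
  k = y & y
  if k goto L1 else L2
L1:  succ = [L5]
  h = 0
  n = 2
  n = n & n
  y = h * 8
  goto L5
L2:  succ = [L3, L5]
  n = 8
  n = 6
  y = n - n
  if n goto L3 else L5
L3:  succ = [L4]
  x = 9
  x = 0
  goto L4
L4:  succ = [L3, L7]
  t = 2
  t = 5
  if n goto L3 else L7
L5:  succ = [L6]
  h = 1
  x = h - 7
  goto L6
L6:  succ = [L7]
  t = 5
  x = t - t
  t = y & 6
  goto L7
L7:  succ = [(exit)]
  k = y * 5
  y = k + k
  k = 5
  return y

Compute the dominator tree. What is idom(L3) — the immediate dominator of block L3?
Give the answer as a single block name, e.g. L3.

idom tree: L1←L0 L2←L0 L3←L2 L4←L3 L5←L0 L6←L5 L7←L0
Dom∩ at merges:
  L3: preds {L2,L4}: {L0,L2} ∩ {L0,L2,L3,L4} = {L0,L2}; idom=L2
  L5: preds {L1,L2}: {L0,L1} ∩ {L0,L2} = {L0}; idom=L0
  L7: preds {L4,L6}: {L0,L2,L3,L4} ∩ {L0,L5,L6} = {L0}; idom=L0

idom(L3) = L2

Answer: L2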